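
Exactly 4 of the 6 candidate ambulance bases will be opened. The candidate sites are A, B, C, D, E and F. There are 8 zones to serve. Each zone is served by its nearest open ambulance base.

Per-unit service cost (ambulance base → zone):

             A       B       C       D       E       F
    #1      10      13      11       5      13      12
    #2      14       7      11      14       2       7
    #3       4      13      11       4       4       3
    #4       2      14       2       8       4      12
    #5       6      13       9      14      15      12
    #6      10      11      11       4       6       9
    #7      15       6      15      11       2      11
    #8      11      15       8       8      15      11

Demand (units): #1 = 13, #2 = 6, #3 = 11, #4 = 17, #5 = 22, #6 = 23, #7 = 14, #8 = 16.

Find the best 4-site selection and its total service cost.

Choose A, D, E and F; total service cost 524.

With exactly 4 open, each zone uses its cheapest among the chosen.
{A, D, E, F}: #1→D 5·13=65, #2→E 2·6=12, #3→F 3·11=33, #4→A 2·17=34, #5→A 6·22=132, #6→D 4·23=92, #7→E 2·14=28, #8→D 8·16=128. Service cost 524.
{A, B, D, E}: service cost 535
{A, C, D, E}: service cost 535
Among all 15 size-4 choices, {A, D, E, F} is lowest.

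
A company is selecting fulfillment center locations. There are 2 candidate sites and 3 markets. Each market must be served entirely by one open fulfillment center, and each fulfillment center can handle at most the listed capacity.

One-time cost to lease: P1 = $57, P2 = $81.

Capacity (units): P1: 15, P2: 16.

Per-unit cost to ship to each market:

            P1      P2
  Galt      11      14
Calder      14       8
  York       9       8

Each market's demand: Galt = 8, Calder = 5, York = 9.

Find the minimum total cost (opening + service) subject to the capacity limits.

Open {P1, P2}: Galt→P1 11·8=88, Calder→P2 8·5=40, York→P2 8·9=72.
Loads: P1 carries 8/15, P2 carries 14/16. Service 200; fixed 138; total 338.
Next best feasible plan costs 368.

Minimum total cost: 338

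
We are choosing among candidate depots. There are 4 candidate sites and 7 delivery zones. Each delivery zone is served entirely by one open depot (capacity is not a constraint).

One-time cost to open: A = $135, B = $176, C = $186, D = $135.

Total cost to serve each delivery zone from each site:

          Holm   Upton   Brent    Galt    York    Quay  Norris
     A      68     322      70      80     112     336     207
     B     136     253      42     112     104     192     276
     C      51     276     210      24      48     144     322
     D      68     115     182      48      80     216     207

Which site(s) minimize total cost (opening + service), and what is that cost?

Open D only; minimum total cost 1051.

For any fixed open set, each delivery zone goes to its cheapest open site; total = fixed + service.
{D}: Holm→D 68, Upton→D 115, Brent→D 182, Galt→D 48, York→D 80, Quay→D 216, Norris→D 207. Service 916; fixed 135; total 1051.
{B, D}: service 752 + fixed 311 = 1063
{A, D}: Holm→A 68, Upton→D 115, Brent→A 70, Galt→D 48, York→D 80, Quay→D 216, Norris→A 207. Service 804; fixed 270; total 1074.
{A, B, C, D}: service 631 + fixed 632 = 1263
No other subset beats 1051.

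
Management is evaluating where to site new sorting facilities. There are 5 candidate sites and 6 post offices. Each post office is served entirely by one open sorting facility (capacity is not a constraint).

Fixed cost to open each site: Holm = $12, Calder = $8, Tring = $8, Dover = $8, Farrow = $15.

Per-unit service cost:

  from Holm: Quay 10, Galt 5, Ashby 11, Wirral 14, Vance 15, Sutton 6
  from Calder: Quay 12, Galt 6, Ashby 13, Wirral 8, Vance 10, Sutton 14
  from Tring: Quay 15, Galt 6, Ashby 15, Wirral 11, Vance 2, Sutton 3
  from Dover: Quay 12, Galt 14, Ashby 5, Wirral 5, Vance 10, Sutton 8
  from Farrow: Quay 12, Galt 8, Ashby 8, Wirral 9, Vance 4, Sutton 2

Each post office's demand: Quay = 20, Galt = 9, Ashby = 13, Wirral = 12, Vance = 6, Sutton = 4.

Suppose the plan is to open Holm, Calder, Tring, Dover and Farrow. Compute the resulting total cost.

Total cost: 441

Each post office is assigned to its cheapest site among the open ones.
{Holm, Calder, Tring, Dover, Farrow}: Quay→Holm 10·20=200, Galt→Holm 5·9=45, Ashby→Dover 5·13=65, Wirral→Dover 5·12=60, Vance→Tring 2·6=12, Sutton→Farrow 2·4=8. Service 390; fixed 51; total 441.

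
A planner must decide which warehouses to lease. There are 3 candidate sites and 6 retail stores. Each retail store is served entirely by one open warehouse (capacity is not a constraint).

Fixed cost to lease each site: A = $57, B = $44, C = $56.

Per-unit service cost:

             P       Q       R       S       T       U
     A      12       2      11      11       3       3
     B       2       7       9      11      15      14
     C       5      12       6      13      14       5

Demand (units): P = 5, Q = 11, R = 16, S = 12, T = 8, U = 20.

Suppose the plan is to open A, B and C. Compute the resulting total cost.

Each retail store is assigned to its cheapest site among the open ones.
{A, B, C}: P→B 2·5=10, Q→A 2·11=22, R→C 6·16=96, S→A 11·12=132, T→A 3·8=24, U→A 3·20=60. Service 344; fixed 157; total 501.

Total cost: 501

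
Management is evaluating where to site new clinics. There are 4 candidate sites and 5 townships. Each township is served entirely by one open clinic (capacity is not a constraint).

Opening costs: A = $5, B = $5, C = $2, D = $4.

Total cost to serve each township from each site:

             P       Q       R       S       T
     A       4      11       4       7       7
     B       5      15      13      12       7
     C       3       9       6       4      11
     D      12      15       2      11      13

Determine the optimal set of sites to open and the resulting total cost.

Open A and C; minimum total cost 34.

For any fixed open set, each township goes to its cheapest open site; total = fixed + service.
{A, C}: P→C 3, Q→C 9, R→A 4, S→C 4, T→A 7. Service 27; fixed 7; total 34.
{C}: P→C 3, Q→C 9, R→C 6, S→C 4, T→C 11. Service 33; fixed 2; total 35.
{C, D}: service 29 + fixed 6 = 35
{A, B, C, D}: service 25 + fixed 16 = 41
(All 15 nonempty subsets were checked; A and C is lowest.)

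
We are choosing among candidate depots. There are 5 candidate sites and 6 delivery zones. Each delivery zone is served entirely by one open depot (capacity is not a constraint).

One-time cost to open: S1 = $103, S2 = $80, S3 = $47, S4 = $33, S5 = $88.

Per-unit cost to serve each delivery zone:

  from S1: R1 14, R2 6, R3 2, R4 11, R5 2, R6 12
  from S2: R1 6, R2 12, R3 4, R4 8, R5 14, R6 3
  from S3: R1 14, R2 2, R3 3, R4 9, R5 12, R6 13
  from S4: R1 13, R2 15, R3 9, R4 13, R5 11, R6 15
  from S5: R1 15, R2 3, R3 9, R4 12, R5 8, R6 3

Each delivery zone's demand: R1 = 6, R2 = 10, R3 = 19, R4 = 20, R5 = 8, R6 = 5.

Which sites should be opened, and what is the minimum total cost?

For any fixed open set, each delivery zone goes to its cheapest open site; total = fixed + service.
{S1, S2}: R1→S2 6·6=36, R2→S1 6·10=60, R3→S1 2·19=38, R4→S2 8·20=160, R5→S1 2·8=16, R6→S2 3·5=15. Service 325; fixed 183; total 508.
{S2, S3}: R1→S2 6·6=36, R2→S3 2·10=20, R3→S3 3·19=57, R4→S2 8·20=160, R5→S3 12·8=96, R6→S2 3·5=15. Service 384; fixed 127; total 511.
{S1, S2, S3}: service 285 + fixed 230 = 515
{S1, S2, S3, S4, S5}: R1→S2 6·6=36, R2→S3 2·10=20, R3→S1 2·19=38, R4→S2 8·20=160, R5→S1 2·8=16, R6→S2 3·5=15. Service 285; fixed 351; total 636.
No other subset beats 508.

Open S1 and S2; minimum total cost 508.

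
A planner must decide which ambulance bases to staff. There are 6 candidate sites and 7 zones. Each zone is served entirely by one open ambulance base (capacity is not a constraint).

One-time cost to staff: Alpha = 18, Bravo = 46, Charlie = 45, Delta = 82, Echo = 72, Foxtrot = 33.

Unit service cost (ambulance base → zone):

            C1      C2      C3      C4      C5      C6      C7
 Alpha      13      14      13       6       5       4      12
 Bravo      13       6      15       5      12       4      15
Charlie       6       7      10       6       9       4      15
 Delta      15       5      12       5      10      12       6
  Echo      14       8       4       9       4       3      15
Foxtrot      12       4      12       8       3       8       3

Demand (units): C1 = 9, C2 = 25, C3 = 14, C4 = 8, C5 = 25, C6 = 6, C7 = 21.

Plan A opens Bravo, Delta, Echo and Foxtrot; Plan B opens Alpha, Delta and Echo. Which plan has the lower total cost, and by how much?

Plan A is cheaper by 61.

Plan A: {Bravo, Delta, Echo, Foxtrot}: C1→Foxtrot 12·9=108, C2→Foxtrot 4·25=100, C3→Echo 4·14=56, C4→Bravo 5·8=40, C5→Foxtrot 3·25=75, C6→Echo 3·6=18, C7→Foxtrot 3·21=63. Service 460; fixed 233; total 693.
Plan B: {Alpha, Delta, Echo}: C1→Alpha 13·9=117, C2→Delta 5·25=125, C3→Echo 4·14=56, C4→Delta 5·8=40, C5→Echo 4·25=100, C6→Echo 3·6=18, C7→Delta 6·21=126. Service 582; fixed 172; total 754.
Difference: |693 − 754| = 61.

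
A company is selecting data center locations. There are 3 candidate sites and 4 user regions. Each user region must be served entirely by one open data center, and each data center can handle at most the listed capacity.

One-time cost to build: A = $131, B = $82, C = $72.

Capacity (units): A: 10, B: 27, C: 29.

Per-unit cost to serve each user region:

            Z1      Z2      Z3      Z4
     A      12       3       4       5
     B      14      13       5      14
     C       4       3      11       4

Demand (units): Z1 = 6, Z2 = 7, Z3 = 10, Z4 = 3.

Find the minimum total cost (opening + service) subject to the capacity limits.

Open {C}: Z1→C 4·6=24, Z2→C 3·7=21, Z3→C 11·10=110, Z4→C 4·3=12.
Loads: C carries 26/29. Service 167; fixed 72; total 239.
Next best feasible plan costs 261.

Minimum total cost: 239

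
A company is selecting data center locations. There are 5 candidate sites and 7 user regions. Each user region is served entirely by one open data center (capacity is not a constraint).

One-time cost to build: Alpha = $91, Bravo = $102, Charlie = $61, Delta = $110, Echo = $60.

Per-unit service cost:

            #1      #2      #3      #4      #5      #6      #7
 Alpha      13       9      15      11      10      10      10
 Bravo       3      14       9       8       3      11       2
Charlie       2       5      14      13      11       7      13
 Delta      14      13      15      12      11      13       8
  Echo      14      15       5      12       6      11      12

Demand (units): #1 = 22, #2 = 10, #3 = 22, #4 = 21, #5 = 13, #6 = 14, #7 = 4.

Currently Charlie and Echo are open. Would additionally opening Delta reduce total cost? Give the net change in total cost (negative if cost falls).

Current service cost with {Charlie, Echo}: 680.
Adding Delta: each user region re-picks its cheapest; new service cost 664, saving 16.
Extra fixed cost: 110. Net change = 110 − 16 = 94.
(Totals: 801 → 895.)

No — net change +94 (cost rises by 94).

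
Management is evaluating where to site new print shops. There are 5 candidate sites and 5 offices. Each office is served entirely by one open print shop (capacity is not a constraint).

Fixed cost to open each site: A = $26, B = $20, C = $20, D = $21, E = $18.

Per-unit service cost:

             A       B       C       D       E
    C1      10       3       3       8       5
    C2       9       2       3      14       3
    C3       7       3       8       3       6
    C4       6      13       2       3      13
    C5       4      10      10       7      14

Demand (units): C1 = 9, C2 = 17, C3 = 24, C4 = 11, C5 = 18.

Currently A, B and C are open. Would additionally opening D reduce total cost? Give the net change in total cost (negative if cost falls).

No — net change +21 (cost rises by 21).

Current service cost with {A, B, C}: 227.
Adding D: each office re-picks its cheapest; new service cost 227, saving 0.
Extra fixed cost: 21. Net change = 21 − 0 = 21.
(Totals: 293 → 314.)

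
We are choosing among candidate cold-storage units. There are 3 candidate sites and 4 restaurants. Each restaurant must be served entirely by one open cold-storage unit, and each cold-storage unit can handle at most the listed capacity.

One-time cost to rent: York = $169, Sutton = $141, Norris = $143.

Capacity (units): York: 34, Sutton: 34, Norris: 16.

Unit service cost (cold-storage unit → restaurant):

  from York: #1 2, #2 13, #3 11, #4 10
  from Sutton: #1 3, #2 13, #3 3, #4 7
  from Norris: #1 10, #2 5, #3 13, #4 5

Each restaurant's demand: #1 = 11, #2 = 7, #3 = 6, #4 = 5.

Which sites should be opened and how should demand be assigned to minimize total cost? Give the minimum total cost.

Open {Sutton}: #1→Sutton 3·11=33, #2→Sutton 13·7=91, #3→Sutton 3·6=18, #4→Sutton 7·5=35.
Loads: Sutton carries 29/34. Service 177; fixed 141; total 318.
Next best feasible plan costs 395.

Minimum total cost: 318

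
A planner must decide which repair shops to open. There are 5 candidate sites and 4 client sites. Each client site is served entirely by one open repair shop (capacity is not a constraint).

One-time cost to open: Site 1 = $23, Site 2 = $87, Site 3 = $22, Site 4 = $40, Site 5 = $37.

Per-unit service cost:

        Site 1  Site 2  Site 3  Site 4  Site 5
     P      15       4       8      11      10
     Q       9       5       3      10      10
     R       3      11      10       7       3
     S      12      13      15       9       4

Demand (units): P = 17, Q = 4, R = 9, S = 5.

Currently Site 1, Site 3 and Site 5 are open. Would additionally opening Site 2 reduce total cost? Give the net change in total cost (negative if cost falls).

Current service cost with {Site 1, Site 3, Site 5}: 195.
Adding Site 2: each client site re-picks its cheapest; new service cost 127, saving 68.
Extra fixed cost: 87. Net change = 87 − 68 = 19.
(Totals: 277 → 296.)

No — net change +19 (cost rises by 19).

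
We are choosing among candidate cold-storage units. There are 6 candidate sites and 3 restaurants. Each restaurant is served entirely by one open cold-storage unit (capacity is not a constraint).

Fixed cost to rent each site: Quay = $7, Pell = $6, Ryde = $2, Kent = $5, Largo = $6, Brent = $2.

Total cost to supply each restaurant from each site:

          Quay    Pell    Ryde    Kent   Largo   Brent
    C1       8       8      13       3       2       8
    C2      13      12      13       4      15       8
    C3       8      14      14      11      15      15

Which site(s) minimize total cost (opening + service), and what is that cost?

Open Kent only; minimum total cost 23.

For any fixed open set, each restaurant goes to its cheapest open site; total = fixed + service.
{Kent}: C1→Kent 3, C2→Kent 4, C3→Kent 11. Service 18; fixed 5; total 23.
{Ryde, Kent}: service 18 + fixed 7 = 25
{Kent, Brent}: service 18 + fixed 7 = 25
{Quay, Pell, Ryde, Kent, Largo, Brent}: service 14 + fixed 28 = 42
No other subset beats 23.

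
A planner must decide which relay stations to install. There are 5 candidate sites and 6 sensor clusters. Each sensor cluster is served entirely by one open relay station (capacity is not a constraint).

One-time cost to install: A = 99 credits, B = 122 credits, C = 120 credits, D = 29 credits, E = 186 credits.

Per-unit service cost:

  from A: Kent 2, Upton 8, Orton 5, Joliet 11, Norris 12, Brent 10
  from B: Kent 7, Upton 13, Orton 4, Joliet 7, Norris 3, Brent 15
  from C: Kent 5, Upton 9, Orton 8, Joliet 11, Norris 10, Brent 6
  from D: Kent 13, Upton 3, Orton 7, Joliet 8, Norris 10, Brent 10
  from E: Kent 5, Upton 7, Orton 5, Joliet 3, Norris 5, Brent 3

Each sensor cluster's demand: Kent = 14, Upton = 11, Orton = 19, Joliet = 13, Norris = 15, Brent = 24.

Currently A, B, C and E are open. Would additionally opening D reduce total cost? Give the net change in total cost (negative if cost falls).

Yes — net change −15 (cost falls by 15).

Current service cost with {A, B, C, E}: 337.
Adding D: each sensor cluster re-picks its cheapest; new service cost 293, saving 44.
Extra fixed cost: 29. Net change = 29 − 44 = -15.
(Totals: 864 → 849.)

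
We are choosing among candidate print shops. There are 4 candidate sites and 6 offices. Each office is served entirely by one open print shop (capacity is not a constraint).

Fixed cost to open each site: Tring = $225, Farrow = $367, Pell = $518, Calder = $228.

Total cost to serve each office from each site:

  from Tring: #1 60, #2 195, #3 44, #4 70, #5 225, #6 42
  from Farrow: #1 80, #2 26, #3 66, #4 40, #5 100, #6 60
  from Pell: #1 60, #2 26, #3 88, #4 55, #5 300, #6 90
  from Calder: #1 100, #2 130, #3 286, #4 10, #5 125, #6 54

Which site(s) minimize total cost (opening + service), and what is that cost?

For any fixed open set, each office goes to its cheapest open site; total = fixed + service.
{Farrow}: #1→Farrow 80, #2→Farrow 26, #3→Farrow 66, #4→Farrow 40, #5→Farrow 100, #6→Farrow 60. Service 372; fixed 367; total 739.
{Tring}: service 636 + fixed 225 = 861
{Tring, Calder}: #1→Tring 60, #2→Calder 130, #3→Tring 44, #4→Calder 10, #5→Calder 125, #6→Tring 42. Service 411; fixed 453; total 864.
{Tring, Farrow, Pell, Calder}: service 282 + fixed 1338 = 1620
No other subset beats 739.

Open Farrow only; minimum total cost 739.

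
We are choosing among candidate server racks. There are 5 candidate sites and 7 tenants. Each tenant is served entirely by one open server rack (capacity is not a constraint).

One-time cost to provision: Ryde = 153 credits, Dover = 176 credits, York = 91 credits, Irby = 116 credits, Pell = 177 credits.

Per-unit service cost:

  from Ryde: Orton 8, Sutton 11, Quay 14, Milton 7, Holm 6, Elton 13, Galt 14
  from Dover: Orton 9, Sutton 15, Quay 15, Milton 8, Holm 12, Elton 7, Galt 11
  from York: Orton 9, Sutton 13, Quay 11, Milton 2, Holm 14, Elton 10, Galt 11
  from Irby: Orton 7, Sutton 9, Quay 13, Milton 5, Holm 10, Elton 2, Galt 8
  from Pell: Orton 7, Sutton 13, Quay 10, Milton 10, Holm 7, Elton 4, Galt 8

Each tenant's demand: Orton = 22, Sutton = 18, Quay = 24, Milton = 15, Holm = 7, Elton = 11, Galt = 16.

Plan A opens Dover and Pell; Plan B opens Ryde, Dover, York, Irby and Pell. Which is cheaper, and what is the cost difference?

Plan A: {Dover, Pell}: Orton→Pell 7·22=154, Sutton→Pell 13·18=234, Quay→Pell 10·24=240, Milton→Dover 8·15=120, Holm→Pell 7·7=49, Elton→Pell 4·11=44, Galt→Pell 8·16=128. Service 969; fixed 353; total 1322.
Plan B: {Ryde, Dover, York, Irby, Pell}: Orton→Irby 7·22=154, Sutton→Irby 9·18=162, Quay→Pell 10·24=240, Milton→York 2·15=30, Holm→Ryde 6·7=42, Elton→Irby 2·11=22, Galt→Irby 8·16=128. Service 778; fixed 713; total 1491.
Difference: |1322 − 1491| = 169.

Plan A is cheaper by 169.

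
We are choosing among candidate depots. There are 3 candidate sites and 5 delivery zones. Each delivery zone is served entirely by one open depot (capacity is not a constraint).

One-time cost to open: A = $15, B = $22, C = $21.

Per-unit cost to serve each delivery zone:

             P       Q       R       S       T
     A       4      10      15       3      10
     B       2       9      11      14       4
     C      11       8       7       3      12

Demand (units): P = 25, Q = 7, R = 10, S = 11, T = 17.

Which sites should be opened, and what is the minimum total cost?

Open B and C; minimum total cost 320.

For any fixed open set, each delivery zone goes to its cheapest open site; total = fixed + service.
{B, C}: P→B 2·25=50, Q→C 8·7=56, R→C 7·10=70, S→C 3·11=33, T→B 4·17=68. Service 277; fixed 43; total 320.
{A, B, C}: service 277 + fixed 58 = 335
{A, B}: service 324 + fixed 37 = 361
{A}: P→A 4·25=100, Q→A 10·7=70, R→A 15·10=150, S→A 3·11=33, T→A 10·17=170. Service 523; fixed 15; total 538.
No other subset beats 320.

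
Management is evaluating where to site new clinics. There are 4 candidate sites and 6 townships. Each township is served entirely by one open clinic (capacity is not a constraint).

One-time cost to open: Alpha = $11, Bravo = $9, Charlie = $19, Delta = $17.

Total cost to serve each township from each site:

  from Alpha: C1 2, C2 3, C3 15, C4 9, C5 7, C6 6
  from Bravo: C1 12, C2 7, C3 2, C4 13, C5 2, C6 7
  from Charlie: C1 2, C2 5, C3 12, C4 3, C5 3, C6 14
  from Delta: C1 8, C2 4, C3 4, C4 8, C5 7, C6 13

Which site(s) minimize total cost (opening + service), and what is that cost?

For any fixed open set, each township goes to its cheapest open site; total = fixed + service.
{Alpha, Bravo}: C1→Alpha 2, C2→Alpha 3, C3→Bravo 2, C4→Alpha 9, C5→Bravo 2, C6→Alpha 6. Service 24; fixed 20; total 44.
{Bravo, Charlie}: C1→Charlie 2, C2→Charlie 5, C3→Bravo 2, C4→Charlie 3, C5→Bravo 2, C6→Bravo 7. Service 21; fixed 28; total 49.
{Bravo}: C1→Bravo 12, C2→Bravo 7, C3→Bravo 2, C4→Bravo 13, C5→Bravo 2, C6→Bravo 7. Service 43; fixed 9; total 52.
{Alpha, Bravo, Charlie, Delta}: C1→Alpha 2, C2→Alpha 3, C3→Bravo 2, C4→Charlie 3, C5→Bravo 2, C6→Alpha 6. Service 18; fixed 56; total 74.
(All 15 nonempty subsets were checked; Alpha and Bravo is lowest.)

Open Alpha and Bravo; minimum total cost 44.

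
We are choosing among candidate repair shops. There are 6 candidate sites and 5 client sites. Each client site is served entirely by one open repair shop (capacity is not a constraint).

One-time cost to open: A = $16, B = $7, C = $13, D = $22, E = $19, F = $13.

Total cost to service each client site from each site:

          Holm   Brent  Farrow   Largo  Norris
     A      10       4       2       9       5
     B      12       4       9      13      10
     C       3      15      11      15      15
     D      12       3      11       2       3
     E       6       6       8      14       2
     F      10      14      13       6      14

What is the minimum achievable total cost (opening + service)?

Minimum total cost: 46

For any fixed open set, each client site goes to its cheapest open site; total = fixed + service.
{A}: Holm→A 10, Brent→A 4, Farrow→A 2, Largo→A 9, Norris→A 5. Service 30; fixed 16; total 46.
{A, C}: Holm→C 3, Brent→A 4, Farrow→A 2, Largo→A 9, Norris→A 5. Service 23; fixed 29; total 52.
{A, B}: Holm→A 10, Brent→A 4, Farrow→A 2, Largo→A 9, Norris→A 5. Service 30; fixed 23; total 53.
{A, B, C, D, E, F}: service 12 + fixed 90 = 102
No other subset beats 46.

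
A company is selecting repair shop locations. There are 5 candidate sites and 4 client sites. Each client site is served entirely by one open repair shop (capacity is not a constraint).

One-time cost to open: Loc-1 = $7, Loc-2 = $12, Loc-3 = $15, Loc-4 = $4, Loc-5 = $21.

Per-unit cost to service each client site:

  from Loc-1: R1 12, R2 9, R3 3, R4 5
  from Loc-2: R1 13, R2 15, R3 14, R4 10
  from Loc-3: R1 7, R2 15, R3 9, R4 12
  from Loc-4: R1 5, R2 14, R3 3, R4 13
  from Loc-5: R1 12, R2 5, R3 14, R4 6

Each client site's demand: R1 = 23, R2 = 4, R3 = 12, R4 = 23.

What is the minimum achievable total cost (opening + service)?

For any fixed open set, each client site goes to its cheapest open site; total = fixed + service.
{Loc-1, Loc-4}: R1→Loc-4 5·23=115, R2→Loc-1 9·4=36, R3→Loc-1 3·12=36, R4→Loc-1 5·23=115. Service 302; fixed 11; total 313.
{Loc-1, Loc-4, Loc-5}: R1→Loc-4 5·23=115, R2→Loc-5 5·4=20, R3→Loc-1 3·12=36, R4→Loc-1 5·23=115. Service 286; fixed 32; total 318.
{Loc-1, Loc-2, Loc-4}: R1→Loc-4 5·23=115, R2→Loc-1 9·4=36, R3→Loc-1 3·12=36, R4→Loc-1 5·23=115. Service 302; fixed 23; total 325.
{Loc-1, Loc-2, Loc-3, Loc-4, Loc-5}: R1→Loc-4 5·23=115, R2→Loc-5 5·4=20, R3→Loc-1 3·12=36, R4→Loc-1 5·23=115. Service 286; fixed 59; total 345.
No other subset beats 313.

Minimum total cost: 313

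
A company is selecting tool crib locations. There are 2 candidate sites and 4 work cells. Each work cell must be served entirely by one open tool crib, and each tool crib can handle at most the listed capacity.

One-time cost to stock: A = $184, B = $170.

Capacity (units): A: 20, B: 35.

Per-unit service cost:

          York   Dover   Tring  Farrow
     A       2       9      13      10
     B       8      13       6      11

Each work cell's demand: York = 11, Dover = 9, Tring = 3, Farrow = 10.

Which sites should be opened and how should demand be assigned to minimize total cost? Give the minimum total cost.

Open {B}: York→B 8·11=88, Dover→B 13·9=117, Tring→B 6·3=18, Farrow→B 11·10=110.
Loads: B carries 33/35. Service 333; fixed 170; total 503.
Next best feasible plan costs 585.

Minimum total cost: 503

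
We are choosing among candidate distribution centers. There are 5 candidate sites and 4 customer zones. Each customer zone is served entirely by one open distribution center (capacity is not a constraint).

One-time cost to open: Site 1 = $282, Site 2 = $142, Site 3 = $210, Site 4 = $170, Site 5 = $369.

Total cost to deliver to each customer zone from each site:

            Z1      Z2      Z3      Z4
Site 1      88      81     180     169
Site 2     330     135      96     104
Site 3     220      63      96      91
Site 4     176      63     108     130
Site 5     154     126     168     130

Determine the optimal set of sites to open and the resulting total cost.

For any fixed open set, each customer zone goes to its cheapest open site; total = fixed + service.
{Site 4}: Z1→Site 4 176, Z2→Site 4 63, Z3→Site 4 108, Z4→Site 4 130. Service 477; fixed 170; total 647.
{Site 3}: service 470 + fixed 210 = 680
{Site 2, Site 4}: service 439 + fixed 312 = 751
{Site 1, Site 2, Site 3, Site 4, Site 5}: service 338 + fixed 1173 = 1511
No other subset beats 647.

Open Site 4 only; minimum total cost 647.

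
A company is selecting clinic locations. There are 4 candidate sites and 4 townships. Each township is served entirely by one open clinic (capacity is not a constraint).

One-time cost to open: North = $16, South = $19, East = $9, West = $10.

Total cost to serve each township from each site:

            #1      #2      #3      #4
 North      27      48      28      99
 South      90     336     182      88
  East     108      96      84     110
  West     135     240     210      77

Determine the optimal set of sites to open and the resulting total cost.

Open North and West; minimum total cost 206.

For any fixed open set, each township goes to its cheapest open site; total = fixed + service.
{North, West}: #1→North 27, #2→North 48, #3→North 28, #4→West 77. Service 180; fixed 26; total 206.
{North, East, West}: service 180 + fixed 35 = 215
{North}: service 202 + fixed 16 = 218
{North, South, East, West}: service 180 + fixed 54 = 234
(All 15 nonempty subsets were checked; North and West is lowest.)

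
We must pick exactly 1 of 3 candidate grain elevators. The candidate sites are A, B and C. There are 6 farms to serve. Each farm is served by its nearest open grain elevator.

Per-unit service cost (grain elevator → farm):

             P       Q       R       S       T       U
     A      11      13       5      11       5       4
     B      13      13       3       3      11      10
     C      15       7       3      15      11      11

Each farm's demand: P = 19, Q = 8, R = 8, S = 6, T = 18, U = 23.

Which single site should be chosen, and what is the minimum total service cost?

With exactly 1 open, each farm uses its cheapest among the chosen.
{A}: P→A 11·19=209, Q→A 13·8=104, R→A 5·8=40, S→A 11·6=66, T→A 5·18=90, U→A 4·23=92. Service cost 601.
{B}: service cost 821
{C}: service cost 906
Among all 3 size-1 choices, {A} is lowest.

Choose A only; total service cost 601.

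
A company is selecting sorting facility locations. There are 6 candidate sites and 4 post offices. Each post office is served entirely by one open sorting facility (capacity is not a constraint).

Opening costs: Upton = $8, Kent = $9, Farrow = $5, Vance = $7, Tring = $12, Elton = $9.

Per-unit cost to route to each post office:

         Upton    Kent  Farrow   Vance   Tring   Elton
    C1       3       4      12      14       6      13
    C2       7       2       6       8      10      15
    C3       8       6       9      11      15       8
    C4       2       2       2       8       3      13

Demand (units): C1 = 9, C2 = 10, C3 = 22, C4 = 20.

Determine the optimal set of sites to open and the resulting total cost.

Open Upton and Kent; minimum total cost 236.

For any fixed open set, each post office goes to its cheapest open site; total = fixed + service.
{Upton, Kent}: C1→Upton 3·9=27, C2→Kent 2·10=20, C3→Kent 6·22=132, C4→Upton 2·20=40. Service 219; fixed 17; total 236.
{Kent}: service 228 + fixed 9 = 237
{Upton, Kent, Farrow}: C1→Upton 3·9=27, C2→Kent 2·10=20, C3→Kent 6·22=132, C4→Upton 2·20=40. Service 219; fixed 22; total 241.
{Upton, Kent, Farrow, Vance, Tring, Elton}: C1→Upton 3·9=27, C2→Kent 2·10=20, C3→Kent 6·22=132, C4→Upton 2·20=40. Service 219; fixed 50; total 269.
No other subset beats 236.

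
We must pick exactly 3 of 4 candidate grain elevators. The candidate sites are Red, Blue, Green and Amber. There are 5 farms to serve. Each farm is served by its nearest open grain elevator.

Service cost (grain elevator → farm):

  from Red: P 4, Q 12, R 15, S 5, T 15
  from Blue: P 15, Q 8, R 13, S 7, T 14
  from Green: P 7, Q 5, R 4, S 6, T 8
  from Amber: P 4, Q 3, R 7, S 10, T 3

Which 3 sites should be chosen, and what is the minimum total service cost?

Choose Red, Green and Amber; total service cost 19.

With exactly 3 open, each farm uses its cheapest among the chosen.
{Red, Green, Amber}: P→Red 4, Q→Amber 3, R→Green 4, S→Red 5, T→Amber 3. Service cost 19.
{Blue, Green, Amber}: service cost 20
{Red, Blue, Amber}: service cost 22
Among all 4 size-3 choices, {Red, Green, Amber} is lowest.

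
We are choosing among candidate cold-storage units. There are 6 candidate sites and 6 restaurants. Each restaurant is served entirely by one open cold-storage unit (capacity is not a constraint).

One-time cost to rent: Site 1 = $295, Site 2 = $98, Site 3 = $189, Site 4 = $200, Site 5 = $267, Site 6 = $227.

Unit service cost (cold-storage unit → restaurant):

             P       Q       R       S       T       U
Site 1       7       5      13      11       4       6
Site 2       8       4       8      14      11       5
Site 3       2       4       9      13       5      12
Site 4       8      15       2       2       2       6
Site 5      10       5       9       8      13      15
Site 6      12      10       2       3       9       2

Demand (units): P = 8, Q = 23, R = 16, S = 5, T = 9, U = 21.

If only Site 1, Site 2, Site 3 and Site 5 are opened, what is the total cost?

Each restaurant is assigned to its cheapest site among the open ones.
{Site 1, Site 2, Site 3, Site 5}: P→Site 3 2·8=16, Q→Site 2 4·23=92, R→Site 2 8·16=128, S→Site 5 8·5=40, T→Site 1 4·9=36, U→Site 2 5·21=105. Service 417; fixed 849; total 1266.

Total cost: 1266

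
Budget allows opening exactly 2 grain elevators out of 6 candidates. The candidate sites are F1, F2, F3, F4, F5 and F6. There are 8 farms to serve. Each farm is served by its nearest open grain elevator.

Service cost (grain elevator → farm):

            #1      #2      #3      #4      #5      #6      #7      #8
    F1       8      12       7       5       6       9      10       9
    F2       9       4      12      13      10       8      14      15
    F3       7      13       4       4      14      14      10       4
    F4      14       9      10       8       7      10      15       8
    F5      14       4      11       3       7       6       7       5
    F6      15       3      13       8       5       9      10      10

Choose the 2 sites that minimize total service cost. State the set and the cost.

Choose F3 and F5; total service cost 42.

With exactly 2 open, each farm uses its cheapest among the chosen.
{F3, F5}: #1→F3 7, #2→F5 4, #3→F3 4, #4→F5 3, #5→F5 7, #6→F5 6, #7→F5 7, #8→F3 4. Service cost 42.
{F1, F5}: service cost 46
{F3, F6}: service cost 46
Among all 15 size-2 choices, {F3, F5} is lowest.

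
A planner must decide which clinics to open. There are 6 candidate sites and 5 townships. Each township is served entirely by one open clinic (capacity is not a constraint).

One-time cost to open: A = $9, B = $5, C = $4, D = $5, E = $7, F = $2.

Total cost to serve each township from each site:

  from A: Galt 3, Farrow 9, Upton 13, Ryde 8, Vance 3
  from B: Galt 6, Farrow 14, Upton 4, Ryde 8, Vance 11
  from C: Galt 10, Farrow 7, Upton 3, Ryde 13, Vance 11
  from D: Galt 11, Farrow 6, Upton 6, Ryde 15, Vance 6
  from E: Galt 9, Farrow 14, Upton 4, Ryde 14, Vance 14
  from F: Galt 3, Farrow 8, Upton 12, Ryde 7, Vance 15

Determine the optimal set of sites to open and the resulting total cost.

For any fixed open set, each township goes to its cheapest open site; total = fixed + service.
{D, F}: Galt→F 3, Farrow→D 6, Upton→D 6, Ryde→F 7, Vance→D 6. Service 28; fixed 7; total 35.
{C, D, F}: service 25 + fixed 11 = 36
{A, C}: Galt→A 3, Farrow→C 7, Upton→C 3, Ryde→A 8, Vance→A 3. Service 24; fixed 13; total 37.
{A, B, C, D, E, F}: service 22 + fixed 32 = 54
No other subset beats 35.

Open D and F; minimum total cost 35.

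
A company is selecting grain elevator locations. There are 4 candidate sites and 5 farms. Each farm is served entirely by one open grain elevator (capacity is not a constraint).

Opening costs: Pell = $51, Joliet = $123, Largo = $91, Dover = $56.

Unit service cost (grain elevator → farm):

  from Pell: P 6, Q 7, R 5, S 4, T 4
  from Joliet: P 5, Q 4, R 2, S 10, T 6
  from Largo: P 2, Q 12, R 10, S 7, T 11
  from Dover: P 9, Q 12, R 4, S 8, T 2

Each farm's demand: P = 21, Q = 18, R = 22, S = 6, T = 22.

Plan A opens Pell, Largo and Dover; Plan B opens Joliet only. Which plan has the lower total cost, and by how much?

Plan A: {Pell, Largo, Dover}: P→Largo 2·21=42, Q→Pell 7·18=126, R→Dover 4·22=88, S→Pell 4·6=24, T→Dover 2·22=44. Service 324; fixed 198; total 522.
Plan B: {Joliet}: P→Joliet 5·21=105, Q→Joliet 4·18=72, R→Joliet 2·22=44, S→Joliet 10·6=60, T→Joliet 6·22=132. Service 413; fixed 123; total 536.
Difference: |522 − 536| = 14.

Plan A is cheaper by 14.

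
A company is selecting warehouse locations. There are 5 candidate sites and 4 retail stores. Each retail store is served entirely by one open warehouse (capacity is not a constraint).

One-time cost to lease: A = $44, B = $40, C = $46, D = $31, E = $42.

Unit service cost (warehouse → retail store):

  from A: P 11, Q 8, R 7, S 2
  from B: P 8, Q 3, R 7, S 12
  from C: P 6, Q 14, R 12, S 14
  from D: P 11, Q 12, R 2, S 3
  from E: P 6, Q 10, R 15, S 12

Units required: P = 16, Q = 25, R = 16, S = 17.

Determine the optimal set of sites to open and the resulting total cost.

For any fixed open set, each retail store goes to its cheapest open site; total = fixed + service.
{B, D}: P→B 8·16=128, Q→B 3·25=75, R→D 2·16=32, S→D 3·17=51. Service 286; fixed 71; total 357.
{B, D, E}: P→E 6·16=96, Q→B 3·25=75, R→D 2·16=32, S→D 3·17=51. Service 254; fixed 113; total 367.
{B, C, D}: P→C 6·16=96, Q→B 3·25=75, R→D 2·16=32, S→D 3·17=51. Service 254; fixed 117; total 371.
{A, B, C, D, E}: service 237 + fixed 203 = 440
No other subset beats 357.

Open B and D; minimum total cost 357.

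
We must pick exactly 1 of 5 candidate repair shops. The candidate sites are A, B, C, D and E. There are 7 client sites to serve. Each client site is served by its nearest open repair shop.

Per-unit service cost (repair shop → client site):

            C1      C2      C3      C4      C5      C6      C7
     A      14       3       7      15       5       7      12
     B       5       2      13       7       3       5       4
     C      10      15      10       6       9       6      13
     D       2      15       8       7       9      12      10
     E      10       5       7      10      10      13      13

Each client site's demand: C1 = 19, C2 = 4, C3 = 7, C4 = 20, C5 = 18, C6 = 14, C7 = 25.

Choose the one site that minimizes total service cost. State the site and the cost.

With exactly 1 open, each client site uses its cheapest among the chosen.
{B}: C1→B 5·19=95, C2→B 2·4=8, C3→B 13·7=91, C4→B 7·20=140, C5→B 3·18=54, C6→B 5·14=70, C7→B 4·25=100. Service cost 558.
{D}: service cost 874
{C}: service cost 1011
Among all 5 size-1 choices, {B} is lowest.

Choose B only; total service cost 558.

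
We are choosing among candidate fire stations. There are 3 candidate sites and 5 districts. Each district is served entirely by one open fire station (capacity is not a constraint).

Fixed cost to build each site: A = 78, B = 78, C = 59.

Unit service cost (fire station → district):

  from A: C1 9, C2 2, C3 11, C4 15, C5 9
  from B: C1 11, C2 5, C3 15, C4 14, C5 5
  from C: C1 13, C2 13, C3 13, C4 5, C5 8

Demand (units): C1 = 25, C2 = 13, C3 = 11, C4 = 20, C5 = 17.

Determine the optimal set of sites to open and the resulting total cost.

Open A and C; minimum total cost 745.

For any fixed open set, each district goes to its cheapest open site; total = fixed + service.
{A, C}: C1→A 9·25=225, C2→A 2·13=26, C3→A 11·11=121, C4→C 5·20=100, C5→C 8·17=136. Service 608; fixed 137; total 745.
{A, B, C}: service 557 + fixed 215 = 772
{B, C}: service 668 + fixed 137 = 805
{C}: service 873 + fixed 59 = 932
No other subset beats 745.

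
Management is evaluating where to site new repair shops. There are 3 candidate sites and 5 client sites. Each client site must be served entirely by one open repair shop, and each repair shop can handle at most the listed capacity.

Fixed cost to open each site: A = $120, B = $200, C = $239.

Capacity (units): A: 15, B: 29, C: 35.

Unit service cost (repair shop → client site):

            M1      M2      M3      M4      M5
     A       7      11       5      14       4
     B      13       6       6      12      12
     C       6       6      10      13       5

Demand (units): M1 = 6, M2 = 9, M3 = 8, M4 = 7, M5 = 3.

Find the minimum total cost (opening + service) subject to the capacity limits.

Open {C}: M1→C 6·6=36, M2→C 6·9=54, M3→C 10·8=80, M4→C 13·7=91, M5→C 5·3=15.
Loads: C carries 33/35. Service 276; fixed 239; total 515.
Next best feasible plan costs 560.

Minimum total cost: 515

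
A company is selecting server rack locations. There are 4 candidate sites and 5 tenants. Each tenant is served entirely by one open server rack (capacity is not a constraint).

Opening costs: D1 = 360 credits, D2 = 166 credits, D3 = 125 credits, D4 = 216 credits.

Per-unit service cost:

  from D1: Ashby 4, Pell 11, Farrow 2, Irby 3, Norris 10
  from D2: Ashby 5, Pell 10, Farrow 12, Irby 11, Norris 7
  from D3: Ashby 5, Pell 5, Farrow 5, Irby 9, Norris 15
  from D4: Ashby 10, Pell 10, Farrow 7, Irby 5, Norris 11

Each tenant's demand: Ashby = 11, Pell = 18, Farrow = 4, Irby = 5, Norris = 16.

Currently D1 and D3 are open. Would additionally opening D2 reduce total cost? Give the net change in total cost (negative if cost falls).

Current service cost with {D1, D3}: 317.
Adding D2: each tenant re-picks its cheapest; new service cost 269, saving 48.
Extra fixed cost: 166. Net change = 166 − 48 = 118.
(Totals: 802 → 920.)

No — net change +118 (cost rises by 118).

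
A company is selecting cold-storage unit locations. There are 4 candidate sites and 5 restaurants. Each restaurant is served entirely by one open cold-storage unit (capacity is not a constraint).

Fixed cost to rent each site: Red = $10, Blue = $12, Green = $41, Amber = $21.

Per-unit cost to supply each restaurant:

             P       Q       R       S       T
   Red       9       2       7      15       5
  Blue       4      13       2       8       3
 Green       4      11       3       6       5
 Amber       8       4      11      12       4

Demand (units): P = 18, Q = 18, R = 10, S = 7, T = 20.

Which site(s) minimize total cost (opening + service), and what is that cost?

Open Red and Blue; minimum total cost 266.

For any fixed open set, each restaurant goes to its cheapest open site; total = fixed + service.
{Red, Blue}: P→Blue 4·18=72, Q→Red 2·18=36, R→Blue 2·10=20, S→Blue 8·7=56, T→Blue 3·20=60. Service 244; fixed 22; total 266.
{Red, Blue, Amber}: P→Blue 4·18=72, Q→Red 2·18=36, R→Blue 2·10=20, S→Blue 8·7=56, T→Blue 3·20=60. Service 244; fixed 43; total 287.
{Red, Blue, Green}: P→Blue 4·18=72, Q→Red 2·18=36, R→Blue 2·10=20, S→Green 6·7=42, T→Blue 3·20=60. Service 230; fixed 63; total 293.
{Red, Blue, Green, Amber}: service 230 + fixed 84 = 314
No other subset beats 266.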